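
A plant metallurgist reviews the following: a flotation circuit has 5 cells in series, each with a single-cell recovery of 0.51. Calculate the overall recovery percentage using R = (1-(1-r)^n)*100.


97.1752%

Complement of single-cell recovery:
1 - r = 1 - 0.51 = 0.49
Raise to power n:
(1 - r)^5 = 0.49^5 = 0.0282475249
Overall recovery:
R = (1 - 0.0282475249) * 100
= 97.1752%


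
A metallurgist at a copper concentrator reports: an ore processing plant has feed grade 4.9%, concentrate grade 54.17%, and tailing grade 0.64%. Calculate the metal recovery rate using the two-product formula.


Using the two-product formula:
R = 100 * c * (f - t) / (f * (c - t))
Numerator = 100 * 54.17 * (4.9 - 0.64)
= 100 * 54.17 * 4.26
= 23076.42
Denominator = 4.9 * (54.17 - 0.64)
= 4.9 * 53.53
= 262.297
R = 23076.42 / 262.297
= 87.9782%

87.9782%


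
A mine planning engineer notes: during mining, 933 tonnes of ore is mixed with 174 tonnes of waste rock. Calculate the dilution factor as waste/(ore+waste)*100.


Total material = ore + waste
= 933 + 174 = 1107 tonnes
Dilution = waste / total * 100
= 174 / 1107 * 100
= 0.1571815718 * 100
= 15.7182%

15.7182%


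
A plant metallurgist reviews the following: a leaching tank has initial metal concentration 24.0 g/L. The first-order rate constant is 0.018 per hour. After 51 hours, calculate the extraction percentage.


Compute the exponent:
-k * t = -0.018 * 51 = -0.918
Remaining concentration:
C = 24.0 * exp(-0.918)
= 24.0 * 0.3993168767
= 9.583605042 g/L
Extracted = 24.0 - 9.583605042 = 14.41639496 g/L
Extraction % = 14.41639496 / 24.0 * 100
= 60.0683%

60.0683%


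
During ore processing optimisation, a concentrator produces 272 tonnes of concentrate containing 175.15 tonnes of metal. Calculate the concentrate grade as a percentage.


64.3934%

Grade = (metal in concentrate / concentrate mass) * 100
= (175.15 / 272) * 100
= 0.6439338235 * 100
= 64.3934%


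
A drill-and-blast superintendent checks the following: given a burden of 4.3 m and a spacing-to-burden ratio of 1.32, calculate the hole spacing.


Spacing = burden * ratio
= 4.3 * 1.32
= 5.676 m

5.676 m


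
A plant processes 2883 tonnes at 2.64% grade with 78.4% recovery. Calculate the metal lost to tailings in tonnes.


16.44 tonnes

Total metal in feed:
= 2883 * 2.64 / 100 = 76.1112 tonnes
Metal recovered:
= 76.1112 * 78.4 / 100 = 59.6711808 tonnes
Metal lost to tailings:
= 76.1112 - 59.6711808
= 16.44 tonnes


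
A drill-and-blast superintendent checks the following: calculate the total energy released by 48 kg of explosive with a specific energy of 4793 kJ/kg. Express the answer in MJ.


230.064 MJ

Energy = mass * specific_energy / 1000
= 48 * 4793 / 1000
= 230064 / 1000
= 230.064 MJ


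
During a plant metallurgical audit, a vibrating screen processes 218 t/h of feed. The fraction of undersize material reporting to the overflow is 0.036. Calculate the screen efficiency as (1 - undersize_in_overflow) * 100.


Screen efficiency = (1 - fraction of undersize in overflow) * 100
= (1 - 0.036) * 100
= 0.964 * 100
= 96.4%

96.4%


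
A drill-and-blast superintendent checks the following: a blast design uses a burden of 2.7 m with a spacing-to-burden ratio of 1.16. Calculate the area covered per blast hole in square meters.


8.4564 m^2

First, find the spacing:
Spacing = burden * ratio = 2.7 * 1.16
= 3.132 m
Then, calculate the area:
Area = burden * spacing = 2.7 * 3.132
= 8.4564 m^2


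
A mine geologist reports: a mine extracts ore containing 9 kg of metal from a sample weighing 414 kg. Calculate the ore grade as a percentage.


2.1739%

Ore grade = (metal mass / ore mass) * 100
= (9 / 414) * 100
= 0.02173913043 * 100
= 2.1739%


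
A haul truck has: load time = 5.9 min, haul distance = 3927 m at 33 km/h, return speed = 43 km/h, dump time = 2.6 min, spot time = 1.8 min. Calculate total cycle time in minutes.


Convert haul speed to m/min: 33 * 1000/60 = 550 m/min
Haul time = 3927 / 550 = 7.14 min
Convert return speed to m/min: 43 * 1000/60 = 716.6666667 m/min
Return time = 3927 / 716.6666667 = 5.479534884 min
Total cycle time:
= 5.9 + 7.14 + 2.6 + 5.479534884 + 1.8
= 22.9195 min

22.9195 min


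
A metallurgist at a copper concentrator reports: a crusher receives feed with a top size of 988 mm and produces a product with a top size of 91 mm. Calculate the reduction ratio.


Reduction ratio = feed size / product size
= 988 / 91
= 10.8571

10.8571


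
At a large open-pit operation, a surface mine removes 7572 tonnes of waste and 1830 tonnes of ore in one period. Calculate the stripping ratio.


Stripping ratio = waste tonnage / ore tonnage
= 7572 / 1830
= 4.1377

4.1377


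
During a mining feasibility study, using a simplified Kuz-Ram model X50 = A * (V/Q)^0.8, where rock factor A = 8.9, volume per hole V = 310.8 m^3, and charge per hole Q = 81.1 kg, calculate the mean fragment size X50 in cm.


26.071 cm

Compute V/Q:
V/Q = 310.8 / 81.1 = 3.832305795
Raise to the power 0.8:
(V/Q)^0.8 = 3.832305795^0.8 = 2.929328822
Multiply by A:
X50 = 8.9 * 2.929328822
= 26.071 cm


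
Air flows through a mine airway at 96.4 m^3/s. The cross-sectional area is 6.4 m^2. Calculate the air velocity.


Velocity = flow rate / cross-sectional area
= 96.4 / 6.4
= 15.0625 m/s

15.0625 m/s


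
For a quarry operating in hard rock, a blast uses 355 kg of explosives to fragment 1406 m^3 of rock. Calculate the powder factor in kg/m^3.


Powder factor = explosive mass / rock volume
= 355 / 1406
= 0.2525 kg/m^3

0.2525 kg/m^3


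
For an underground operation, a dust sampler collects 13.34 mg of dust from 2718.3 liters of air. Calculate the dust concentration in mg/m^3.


4.9075 mg/m^3

Convert liters to m^3: 1 m^3 = 1000 L
Concentration = mass / volume * 1000
= 13.34 / 2718.3 * 1000
= 0.004907478939 * 1000
= 4.9075 mg/m^3


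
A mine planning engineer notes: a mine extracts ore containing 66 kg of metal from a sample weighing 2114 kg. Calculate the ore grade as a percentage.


3.122%

Ore grade = (metal mass / ore mass) * 100
= (66 / 2114) * 100
= 0.03122043519 * 100
= 3.122%


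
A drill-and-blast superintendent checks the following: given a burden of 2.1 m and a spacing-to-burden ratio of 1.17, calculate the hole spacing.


Spacing = burden * ratio
= 2.1 * 1.17
= 2.457 m

2.457 m


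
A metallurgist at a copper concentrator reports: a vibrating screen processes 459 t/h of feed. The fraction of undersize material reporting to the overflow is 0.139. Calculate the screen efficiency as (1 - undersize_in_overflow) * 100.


86.1%

Screen efficiency = (1 - fraction of undersize in overflow) * 100
= (1 - 0.139) * 100
= 0.861 * 100
= 86.1%


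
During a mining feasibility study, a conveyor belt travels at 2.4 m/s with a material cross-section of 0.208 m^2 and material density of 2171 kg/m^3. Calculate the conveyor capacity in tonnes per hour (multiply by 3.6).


Volumetric flow = speed * area
= 2.4 * 0.208 = 0.4992 m^3/s
Mass flow = volumetric * density
= 0.4992 * 2171 = 1083.7632 kg/s
Convert to t/h: multiply by 3.6
Capacity = 1083.7632 * 3.6
= 3901.5475 t/h

3901.5475 t/h


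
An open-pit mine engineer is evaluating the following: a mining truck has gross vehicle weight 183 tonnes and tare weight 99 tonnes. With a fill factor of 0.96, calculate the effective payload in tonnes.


80.64 tonnes

Maximum payload = gross - tare
= 183 - 99 = 84 tonnes
Effective payload = max payload * fill factor
= 84 * 0.96
= 80.64 tonnes


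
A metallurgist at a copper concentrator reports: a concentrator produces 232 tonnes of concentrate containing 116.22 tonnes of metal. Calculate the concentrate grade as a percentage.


50.0948%

Grade = (metal in concentrate / concentrate mass) * 100
= (116.22 / 232) * 100
= 0.5009482759 * 100
= 50.0948%


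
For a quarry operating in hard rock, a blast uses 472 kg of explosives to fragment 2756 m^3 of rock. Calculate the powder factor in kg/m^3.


0.1713 kg/m^3

Powder factor = explosive mass / rock volume
= 472 / 2756
= 0.1713 kg/m^3


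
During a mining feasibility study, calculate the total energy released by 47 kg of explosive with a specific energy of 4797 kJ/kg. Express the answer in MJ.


225.459 MJ

Energy = mass * specific_energy / 1000
= 47 * 4797 / 1000
= 225459 / 1000
= 225.459 MJ


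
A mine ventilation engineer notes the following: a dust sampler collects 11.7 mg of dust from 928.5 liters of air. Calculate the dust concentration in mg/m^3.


12.601 mg/m^3

Convert liters to m^3: 1 m^3 = 1000 L
Concentration = mass / volume * 1000
= 11.7 / 928.5 * 1000
= 0.01260096931 * 1000
= 12.601 mg/m^3


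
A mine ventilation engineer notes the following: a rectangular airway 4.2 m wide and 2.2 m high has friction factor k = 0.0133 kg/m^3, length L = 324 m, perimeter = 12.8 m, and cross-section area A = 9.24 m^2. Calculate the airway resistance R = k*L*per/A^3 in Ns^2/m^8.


0.0699 Ns^2/m^8

Compute the numerator:
k * L * per = 0.0133 * 324 * 12.8
= 55.15776
Compute the denominator:
A^3 = 9.24^3 = 788.889024
Resistance:
R = 55.15776 / 788.889024
= 0.0699 Ns^2/m^8


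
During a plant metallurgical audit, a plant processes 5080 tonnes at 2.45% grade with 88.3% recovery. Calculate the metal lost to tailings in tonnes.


14.5618 tonnes

Total metal in feed:
= 5080 * 2.45 / 100 = 124.46 tonnes
Metal recovered:
= 124.46 * 88.3 / 100 = 109.89818 tonnes
Metal lost to tailings:
= 124.46 - 109.89818
= 14.5618 tonnes


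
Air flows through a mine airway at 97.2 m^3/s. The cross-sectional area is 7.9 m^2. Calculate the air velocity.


Velocity = flow rate / cross-sectional area
= 97.2 / 7.9
= 12.3038 m/s

12.3038 m/s


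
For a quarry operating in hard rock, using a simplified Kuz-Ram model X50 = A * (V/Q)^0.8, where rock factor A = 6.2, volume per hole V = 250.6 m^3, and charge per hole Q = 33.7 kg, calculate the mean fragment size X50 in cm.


Compute V/Q:
V/Q = 250.6 / 33.7 = 7.43620178
Raise to the power 0.8:
(V/Q)^0.8 = 7.43620178^0.8 = 4.978298491
Multiply by A:
X50 = 6.2 * 4.978298491
= 30.8655 cm

30.8655 cm


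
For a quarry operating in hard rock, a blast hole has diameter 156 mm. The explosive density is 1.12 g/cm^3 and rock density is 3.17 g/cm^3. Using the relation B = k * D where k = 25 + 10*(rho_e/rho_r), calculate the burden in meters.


First, compute k:
rho_e / rho_r = 1.12 / 3.17 = 0.3533123028
k = 25 + 10 * 0.3533123028 = 28.53312303
Then, compute burden:
B = k * D / 1000 = 28.53312303 * 156 / 1000
= 4451.167192 / 1000
= 4.4512 m

4.4512 m


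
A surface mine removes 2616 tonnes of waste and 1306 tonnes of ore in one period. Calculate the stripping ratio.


Stripping ratio = waste tonnage / ore tonnage
= 2616 / 1306
= 2.0031

2.0031


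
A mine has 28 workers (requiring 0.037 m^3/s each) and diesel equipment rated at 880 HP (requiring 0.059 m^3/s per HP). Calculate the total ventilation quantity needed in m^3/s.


52.956 m^3/s

Airflow for workers:
Q_people = 28 * 0.037 = 1.036 m^3/s
Airflow for diesel equipment:
Q_diesel = 880 * 0.059 = 51.92 m^3/s
Total ventilation:
Q_total = 1.036 + 51.92
= 52.956 m^3/s


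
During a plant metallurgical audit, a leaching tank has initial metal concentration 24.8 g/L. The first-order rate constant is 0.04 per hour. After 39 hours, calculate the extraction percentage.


Compute the exponent:
-k * t = -0.04 * 39 = -1.56
Remaining concentration:
C = 24.8 * exp(-1.56)
= 24.8 * 0.2101360712
= 5.211374566 g/L
Extracted = 24.8 - 5.211374566 = 19.58862543 g/L
Extraction % = 19.58862543 / 24.8 * 100
= 78.9864%

78.9864%


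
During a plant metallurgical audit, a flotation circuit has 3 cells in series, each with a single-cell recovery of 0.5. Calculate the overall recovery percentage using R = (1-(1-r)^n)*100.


Complement of single-cell recovery:
1 - r = 1 - 0.5 = 0.5
Raise to power n:
(1 - r)^3 = 0.5^3 = 0.125
Overall recovery:
R = (1 - 0.125) * 100
= 87.5%

87.5%


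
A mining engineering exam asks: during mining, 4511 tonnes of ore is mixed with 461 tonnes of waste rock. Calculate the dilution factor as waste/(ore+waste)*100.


9.2719%

Total material = ore + waste
= 4511 + 461 = 4972 tonnes
Dilution = waste / total * 100
= 461 / 4972 * 100
= 0.09271922767 * 100
= 9.2719%


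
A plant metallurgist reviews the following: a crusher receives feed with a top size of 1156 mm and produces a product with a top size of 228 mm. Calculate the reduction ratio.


5.0702

Reduction ratio = feed size / product size
= 1156 / 228
= 5.0702


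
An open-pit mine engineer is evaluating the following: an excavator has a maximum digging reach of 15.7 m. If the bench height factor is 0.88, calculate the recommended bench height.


13.816 m

Bench height = reach * factor
= 15.7 * 0.88
= 13.816 m


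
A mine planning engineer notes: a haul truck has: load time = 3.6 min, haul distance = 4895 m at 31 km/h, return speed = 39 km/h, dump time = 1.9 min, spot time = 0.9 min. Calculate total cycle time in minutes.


Convert haul speed to m/min: 31 * 1000/60 = 516.6666667 m/min
Haul time = 4895 / 516.6666667 = 9.474193548 min
Convert return speed to m/min: 39 * 1000/60 = 650 m/min
Return time = 4895 / 650 = 7.530769231 min
Total cycle time:
= 3.6 + 9.474193548 + 1.9 + 7.530769231 + 0.9
= 23.405 min

23.405 min


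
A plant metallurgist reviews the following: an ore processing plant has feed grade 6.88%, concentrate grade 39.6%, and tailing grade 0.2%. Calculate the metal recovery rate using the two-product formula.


Using the two-product formula:
R = 100 * c * (f - t) / (f * (c - t))
Numerator = 100 * 39.6 * (6.88 - 0.2)
= 100 * 39.6 * 6.68
= 26452.8
Denominator = 6.88 * (39.6 - 0.2)
= 6.88 * 39.4
= 271.072
R = 26452.8 / 271.072
= 97.5859%

97.5859%


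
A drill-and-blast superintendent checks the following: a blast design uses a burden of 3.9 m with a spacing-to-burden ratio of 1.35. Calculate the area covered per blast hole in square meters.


20.5335 m^2

First, find the spacing:
Spacing = burden * ratio = 3.9 * 1.35
= 5.265 m
Then, calculate the area:
Area = burden * spacing = 3.9 * 5.265
= 20.5335 m^2


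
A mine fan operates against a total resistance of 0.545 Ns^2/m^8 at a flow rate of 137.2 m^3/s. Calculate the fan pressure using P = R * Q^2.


10258.9928 Pa

Compute Q^2:
Q^2 = 137.2^2 = 18823.84
Compute pressure:
P = R * Q^2 = 0.545 * 18823.84
= 10258.9928 Pa


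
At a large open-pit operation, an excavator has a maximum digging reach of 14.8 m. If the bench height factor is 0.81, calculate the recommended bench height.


Bench height = reach * factor
= 14.8 * 0.81
= 11.988 m

11.988 m


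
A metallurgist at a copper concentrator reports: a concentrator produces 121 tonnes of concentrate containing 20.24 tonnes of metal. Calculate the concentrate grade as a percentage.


16.7273%

Grade = (metal in concentrate / concentrate mass) * 100
= (20.24 / 121) * 100
= 0.1672727273 * 100
= 16.7273%


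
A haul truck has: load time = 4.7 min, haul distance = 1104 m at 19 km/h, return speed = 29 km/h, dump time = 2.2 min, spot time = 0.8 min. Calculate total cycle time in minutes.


Convert haul speed to m/min: 19 * 1000/60 = 316.6666667 m/min
Haul time = 1104 / 316.6666667 = 3.486315789 min
Convert return speed to m/min: 29 * 1000/60 = 483.3333333 m/min
Return time = 1104 / 483.3333333 = 2.284137931 min
Total cycle time:
= 4.7 + 3.486315789 + 2.2 + 2.284137931 + 0.8
= 13.4705 min

13.4705 min


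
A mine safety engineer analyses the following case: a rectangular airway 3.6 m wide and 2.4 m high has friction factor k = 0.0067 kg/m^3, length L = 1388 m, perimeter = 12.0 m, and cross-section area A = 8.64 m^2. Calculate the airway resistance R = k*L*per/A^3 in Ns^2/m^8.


0.173 Ns^2/m^8

Compute the numerator:
k * L * per = 0.0067 * 1388 * 12.0
= 111.5952
Compute the denominator:
A^3 = 8.64^3 = 644.972544
Resistance:
R = 111.5952 / 644.972544
= 0.173 Ns^2/m^8


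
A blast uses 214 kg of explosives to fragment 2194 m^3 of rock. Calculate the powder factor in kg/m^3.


Powder factor = explosive mass / rock volume
= 214 / 2194
= 0.0975 kg/m^3

0.0975 kg/m^3


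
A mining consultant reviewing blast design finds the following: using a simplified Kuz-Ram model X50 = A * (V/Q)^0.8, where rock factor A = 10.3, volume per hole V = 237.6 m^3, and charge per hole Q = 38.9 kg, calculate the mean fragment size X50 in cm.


Compute V/Q:
V/Q = 237.6 / 38.9 = 6.107969152
Raise to the power 0.8:
(V/Q)^0.8 = 6.107969152^0.8 = 4.253216284
Multiply by A:
X50 = 10.3 * 4.253216284
= 43.8081 cm

43.8081 cm


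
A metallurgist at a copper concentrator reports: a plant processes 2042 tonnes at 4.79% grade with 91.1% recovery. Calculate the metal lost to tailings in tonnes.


8.7053 tonnes

Total metal in feed:
= 2042 * 4.79 / 100 = 97.8118 tonnes
Metal recovered:
= 97.8118 * 91.1 / 100 = 89.1065498 tonnes
Metal lost to tailings:
= 97.8118 - 89.1065498
= 8.7053 tonnes


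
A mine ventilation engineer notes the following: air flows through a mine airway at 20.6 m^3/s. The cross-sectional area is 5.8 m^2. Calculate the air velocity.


3.5517 m/s

Velocity = flow rate / cross-sectional area
= 20.6 / 5.8
= 3.5517 m/s


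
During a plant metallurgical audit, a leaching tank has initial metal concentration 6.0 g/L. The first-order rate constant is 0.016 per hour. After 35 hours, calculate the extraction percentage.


Compute the exponent:
-k * t = -0.016 * 35 = -0.56
Remaining concentration:
C = 6.0 * exp(-0.56)
= 6.0 * 0.5712090638
= 3.427254383 g/L
Extracted = 6.0 - 3.427254383 = 2.572745617 g/L
Extraction % = 2.572745617 / 6.0 * 100
= 42.8791%

42.8791%


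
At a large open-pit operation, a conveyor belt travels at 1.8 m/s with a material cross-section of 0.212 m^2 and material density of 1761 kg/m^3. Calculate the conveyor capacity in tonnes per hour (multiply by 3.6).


Volumetric flow = speed * area
= 1.8 * 0.212 = 0.3816 m^3/s
Mass flow = volumetric * density
= 0.3816 * 1761 = 671.9976 kg/s
Convert to t/h: multiply by 3.6
Capacity = 671.9976 * 3.6
= 2419.1914 t/h

2419.1914 t/h


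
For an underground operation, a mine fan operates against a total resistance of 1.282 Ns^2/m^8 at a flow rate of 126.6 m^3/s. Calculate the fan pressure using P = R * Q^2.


Compute Q^2:
Q^2 = 126.6^2 = 16027.56
Compute pressure:
P = R * Q^2 = 1.282 * 16027.56
= 20547.3319 Pa

20547.3319 Pa


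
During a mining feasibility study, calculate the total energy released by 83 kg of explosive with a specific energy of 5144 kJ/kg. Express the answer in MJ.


Energy = mass * specific_energy / 1000
= 83 * 5144 / 1000
= 426952 / 1000
= 426.952 MJ

426.952 MJ


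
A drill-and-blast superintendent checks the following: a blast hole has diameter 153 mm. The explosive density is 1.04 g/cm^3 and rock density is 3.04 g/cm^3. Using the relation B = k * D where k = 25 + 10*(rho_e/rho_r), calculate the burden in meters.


4.3484 m

First, compute k:
rho_e / rho_r = 1.04 / 3.04 = 0.3421052632
k = 25 + 10 * 0.3421052632 = 28.42105263
Then, compute burden:
B = k * D / 1000 = 28.42105263 * 153 / 1000
= 4348.421053 / 1000
= 4.3484 m


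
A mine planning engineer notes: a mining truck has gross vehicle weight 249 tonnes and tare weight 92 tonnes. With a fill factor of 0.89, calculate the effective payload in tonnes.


Maximum payload = gross - tare
= 249 - 92 = 157 tonnes
Effective payload = max payload * fill factor
= 157 * 0.89
= 139.73 tonnes

139.73 tonnes


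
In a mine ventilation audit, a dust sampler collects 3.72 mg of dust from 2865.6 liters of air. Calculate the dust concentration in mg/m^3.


1.2982 mg/m^3

Convert liters to m^3: 1 m^3 = 1000 L
Concentration = mass / volume * 1000
= 3.72 / 2865.6 * 1000
= 0.001298157454 * 1000
= 1.2982 mg/m^3


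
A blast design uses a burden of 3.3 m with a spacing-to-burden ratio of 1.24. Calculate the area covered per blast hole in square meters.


13.5036 m^2

First, find the spacing:
Spacing = burden * ratio = 3.3 * 1.24
= 4.092 m
Then, calculate the area:
Area = burden * spacing = 3.3 * 4.092
= 13.5036 m^2


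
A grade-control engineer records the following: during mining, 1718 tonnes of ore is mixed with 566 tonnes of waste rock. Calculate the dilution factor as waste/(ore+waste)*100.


Total material = ore + waste
= 1718 + 566 = 2284 tonnes
Dilution = waste / total * 100
= 566 / 2284 * 100
= 0.2478108581 * 100
= 24.7811%

24.7811%


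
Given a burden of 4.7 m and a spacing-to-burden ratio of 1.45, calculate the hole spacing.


6.815 m

Spacing = burden * ratio
= 4.7 * 1.45
= 6.815 m


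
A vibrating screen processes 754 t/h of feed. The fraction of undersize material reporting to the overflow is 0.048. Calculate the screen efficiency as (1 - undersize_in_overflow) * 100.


Screen efficiency = (1 - fraction of undersize in overflow) * 100
= (1 - 0.048) * 100
= 0.952 * 100
= 95.2%

95.2%


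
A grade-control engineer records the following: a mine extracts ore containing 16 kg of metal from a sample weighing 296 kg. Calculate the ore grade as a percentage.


5.4054%

Ore grade = (metal mass / ore mass) * 100
= (16 / 296) * 100
= 0.05405405405 * 100
= 5.4054%


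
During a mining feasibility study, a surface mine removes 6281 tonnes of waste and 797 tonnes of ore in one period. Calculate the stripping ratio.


7.8808

Stripping ratio = waste tonnage / ore tonnage
= 6281 / 797
= 7.8808


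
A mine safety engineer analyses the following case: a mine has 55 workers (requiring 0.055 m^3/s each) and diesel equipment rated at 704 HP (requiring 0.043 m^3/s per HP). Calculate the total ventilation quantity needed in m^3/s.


Airflow for workers:
Q_people = 55 * 0.055 = 3.025 m^3/s
Airflow for diesel equipment:
Q_diesel = 704 * 0.043 = 30.272 m^3/s
Total ventilation:
Q_total = 3.025 + 30.272
= 33.297 m^3/s

33.297 m^3/s


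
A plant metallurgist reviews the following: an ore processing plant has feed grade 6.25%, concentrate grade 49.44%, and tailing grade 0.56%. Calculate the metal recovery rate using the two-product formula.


Using the two-product formula:
R = 100 * c * (f - t) / (f * (c - t))
Numerator = 100 * 49.44 * (6.25 - 0.56)
= 100 * 49.44 * 5.69
= 28131.36
Denominator = 6.25 * (49.44 - 0.56)
= 6.25 * 48.88
= 305.5
R = 28131.36 / 305.5
= 92.083%

92.083%


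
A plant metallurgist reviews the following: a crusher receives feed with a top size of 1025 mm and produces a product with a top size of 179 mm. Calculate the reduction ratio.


Reduction ratio = feed size / product size
= 1025 / 179
= 5.7263

5.7263


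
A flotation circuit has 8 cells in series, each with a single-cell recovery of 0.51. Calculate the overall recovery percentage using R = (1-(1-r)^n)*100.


Complement of single-cell recovery:
1 - r = 1 - 0.51 = 0.49
Raise to power n:
(1 - r)^8 = 0.49^8 = 0.003323293057
Overall recovery:
R = (1 - 0.003323293057) * 100
= 99.6677%

99.6677%


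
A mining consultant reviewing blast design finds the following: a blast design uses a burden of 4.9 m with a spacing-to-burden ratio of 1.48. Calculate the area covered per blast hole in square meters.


35.5348 m^2

First, find the spacing:
Spacing = burden * ratio = 4.9 * 1.48
= 7.252 m
Then, calculate the area:
Area = burden * spacing = 4.9 * 7.252
= 35.5348 m^2


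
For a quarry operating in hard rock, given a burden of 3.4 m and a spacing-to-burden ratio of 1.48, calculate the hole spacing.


Spacing = burden * ratio
= 3.4 * 1.48
= 5.032 m

5.032 m


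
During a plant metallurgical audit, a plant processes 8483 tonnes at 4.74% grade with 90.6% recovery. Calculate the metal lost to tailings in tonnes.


Total metal in feed:
= 8483 * 4.74 / 100 = 402.0942 tonnes
Metal recovered:
= 402.0942 * 90.6 / 100 = 364.2973452 tonnes
Metal lost to tailings:
= 402.0942 - 364.2973452
= 37.7969 tonnes

37.7969 tonnes


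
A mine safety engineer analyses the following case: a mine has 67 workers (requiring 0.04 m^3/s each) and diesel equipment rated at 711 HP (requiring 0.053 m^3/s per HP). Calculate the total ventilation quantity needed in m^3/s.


40.363 m^3/s

Airflow for workers:
Q_people = 67 * 0.04 = 2.68 m^3/s
Airflow for diesel equipment:
Q_diesel = 711 * 0.053 = 37.683 m^3/s
Total ventilation:
Q_total = 2.68 + 37.683
= 40.363 m^3/s


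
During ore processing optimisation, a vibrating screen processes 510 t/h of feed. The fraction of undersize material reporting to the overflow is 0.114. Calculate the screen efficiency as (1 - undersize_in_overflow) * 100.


88.6%

Screen efficiency = (1 - fraction of undersize in overflow) * 100
= (1 - 0.114) * 100
= 0.886 * 100
= 88.6%


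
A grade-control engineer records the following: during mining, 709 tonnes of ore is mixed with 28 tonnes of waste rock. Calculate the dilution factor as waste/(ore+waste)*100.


Total material = ore + waste
= 709 + 28 = 737 tonnes
Dilution = waste / total * 100
= 28 / 737 * 100
= 0.03799185889 * 100
= 3.7992%

3.7992%


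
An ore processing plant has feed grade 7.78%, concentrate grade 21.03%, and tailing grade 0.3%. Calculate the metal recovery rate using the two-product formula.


97.5353%

Using the two-product formula:
R = 100 * c * (f - t) / (f * (c - t))
Numerator = 100 * 21.03 * (7.78 - 0.3)
= 100 * 21.03 * 7.48
= 15730.44
Denominator = 7.78 * (21.03 - 0.3)
= 7.78 * 20.73
= 161.2794
R = 15730.44 / 161.2794
= 97.5353%


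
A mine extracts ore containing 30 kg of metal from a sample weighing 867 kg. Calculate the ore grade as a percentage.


Ore grade = (metal mass / ore mass) * 100
= (30 / 867) * 100
= 0.03460207612 * 100
= 3.4602%

3.4602%


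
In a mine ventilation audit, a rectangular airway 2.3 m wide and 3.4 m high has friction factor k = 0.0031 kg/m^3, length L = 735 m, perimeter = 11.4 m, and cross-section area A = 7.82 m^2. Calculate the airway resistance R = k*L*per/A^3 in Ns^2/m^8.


Compute the numerator:
k * L * per = 0.0031 * 735 * 11.4
= 25.9749
Compute the denominator:
A^3 = 7.82^3 = 478.211768
Resistance:
R = 25.9749 / 478.211768
= 0.0543 Ns^2/m^8

0.0543 Ns^2/m^8


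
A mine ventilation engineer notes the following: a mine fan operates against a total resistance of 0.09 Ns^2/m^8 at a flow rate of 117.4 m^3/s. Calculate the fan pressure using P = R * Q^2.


Compute Q^2:
Q^2 = 117.4^2 = 13782.76
Compute pressure:
P = R * Q^2 = 0.09 * 13782.76
= 1240.4484 Pa

1240.4484 Pa


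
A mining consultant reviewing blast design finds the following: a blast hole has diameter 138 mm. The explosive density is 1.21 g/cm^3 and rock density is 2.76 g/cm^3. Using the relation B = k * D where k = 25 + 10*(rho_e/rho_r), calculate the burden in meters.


4.055 m

First, compute k:
rho_e / rho_r = 1.21 / 2.76 = 0.4384057971
k = 25 + 10 * 0.4384057971 = 29.38405797
Then, compute burden:
B = k * D / 1000 = 29.38405797 * 138 / 1000
= 4055 / 1000
= 4.055 m


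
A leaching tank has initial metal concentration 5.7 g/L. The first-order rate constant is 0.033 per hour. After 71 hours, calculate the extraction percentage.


Compute the exponent:
-k * t = -0.033 * 71 = -2.343
Remaining concentration:
C = 5.7 * exp(-2.343)
= 5.7 * 0.09603908836
= 0.5474228036 g/L
Extracted = 5.7 - 0.5474228036 = 5.152577196 g/L
Extraction % = 5.152577196 / 5.7 * 100
= 90.3961%

90.3961%


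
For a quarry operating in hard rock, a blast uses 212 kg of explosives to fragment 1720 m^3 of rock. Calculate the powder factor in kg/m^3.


Powder factor = explosive mass / rock volume
= 212 / 1720
= 0.1233 kg/m^3

0.1233 kg/m^3


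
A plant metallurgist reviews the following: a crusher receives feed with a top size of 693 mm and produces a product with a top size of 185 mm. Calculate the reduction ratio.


3.7459

Reduction ratio = feed size / product size
= 693 / 185
= 3.7459


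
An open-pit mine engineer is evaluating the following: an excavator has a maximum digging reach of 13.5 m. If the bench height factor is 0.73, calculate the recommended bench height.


Bench height = reach * factor
= 13.5 * 0.73
= 9.855 m

9.855 m


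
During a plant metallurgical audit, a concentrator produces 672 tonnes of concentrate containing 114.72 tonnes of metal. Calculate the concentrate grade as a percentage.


17.0714%

Grade = (metal in concentrate / concentrate mass) * 100
= (114.72 / 672) * 100
= 0.1707142857 * 100
= 17.0714%


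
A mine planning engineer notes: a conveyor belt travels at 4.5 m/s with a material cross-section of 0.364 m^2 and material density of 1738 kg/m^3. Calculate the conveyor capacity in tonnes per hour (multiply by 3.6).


10248.6384 t/h

Volumetric flow = speed * area
= 4.5 * 0.364 = 1.638 m^3/s
Mass flow = volumetric * density
= 1.638 * 1738 = 2846.844 kg/s
Convert to t/h: multiply by 3.6
Capacity = 2846.844 * 3.6
= 10248.6384 t/h


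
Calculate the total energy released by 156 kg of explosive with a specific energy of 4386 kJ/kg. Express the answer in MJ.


Energy = mass * specific_energy / 1000
= 156 * 4386 / 1000
= 684216 / 1000
= 684.216 MJ

684.216 MJ


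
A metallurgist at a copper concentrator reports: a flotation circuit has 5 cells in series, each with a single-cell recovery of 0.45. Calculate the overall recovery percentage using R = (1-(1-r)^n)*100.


Complement of single-cell recovery:
1 - r = 1 - 0.45 = 0.55
Raise to power n:
(1 - r)^5 = 0.55^5 = 0.0503284375
Overall recovery:
R = (1 - 0.0503284375) * 100
= 94.9672%

94.9672%


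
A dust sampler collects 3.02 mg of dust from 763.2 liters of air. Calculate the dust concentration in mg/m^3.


Convert liters to m^3: 1 m^3 = 1000 L
Concentration = mass / volume * 1000
= 3.02 / 763.2 * 1000
= 0.003957023061 * 1000
= 3.957 mg/m^3

3.957 mg/m^3


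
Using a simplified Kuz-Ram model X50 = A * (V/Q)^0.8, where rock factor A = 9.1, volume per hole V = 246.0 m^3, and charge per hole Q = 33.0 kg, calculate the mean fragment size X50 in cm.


45.3919 cm

Compute V/Q:
V/Q = 246.0 / 33.0 = 7.454545455
Raise to the power 0.8:
(V/Q)^0.8 = 7.454545455^0.8 = 4.98812047
Multiply by A:
X50 = 9.1 * 4.98812047
= 45.3919 cm


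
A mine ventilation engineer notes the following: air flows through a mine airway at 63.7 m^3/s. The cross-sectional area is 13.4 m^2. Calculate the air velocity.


4.7537 m/s

Velocity = flow rate / cross-sectional area
= 63.7 / 13.4
= 4.7537 m/s


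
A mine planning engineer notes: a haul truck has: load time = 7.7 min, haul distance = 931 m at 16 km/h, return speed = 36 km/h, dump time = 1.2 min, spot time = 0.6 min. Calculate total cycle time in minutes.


14.5429 min

Convert haul speed to m/min: 16 * 1000/60 = 266.6666667 m/min
Haul time = 931 / 266.6666667 = 3.49125 min
Convert return speed to m/min: 36 * 1000/60 = 600 m/min
Return time = 931 / 600 = 1.551666667 min
Total cycle time:
= 7.7 + 3.49125 + 1.2 + 1.551666667 + 0.6
= 14.5429 min


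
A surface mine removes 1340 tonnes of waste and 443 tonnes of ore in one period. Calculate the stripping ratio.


Stripping ratio = waste tonnage / ore tonnage
= 1340 / 443
= 3.0248

3.0248


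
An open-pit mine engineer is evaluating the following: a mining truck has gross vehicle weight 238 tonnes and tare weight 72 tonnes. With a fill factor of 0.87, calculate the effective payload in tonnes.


144.42 tonnes

Maximum payload = gross - tare
= 238 - 72 = 166 tonnes
Effective payload = max payload * fill factor
= 166 * 0.87
= 144.42 tonnes


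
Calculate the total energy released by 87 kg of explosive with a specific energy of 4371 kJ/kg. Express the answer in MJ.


Energy = mass * specific_energy / 1000
= 87 * 4371 / 1000
= 380277 / 1000
= 380.277 MJ

380.277 MJ


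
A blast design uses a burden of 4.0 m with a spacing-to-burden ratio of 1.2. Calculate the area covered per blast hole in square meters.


19.2 m^2

First, find the spacing:
Spacing = burden * ratio = 4.0 * 1.2
= 4.8 m
Then, calculate the area:
Area = burden * spacing = 4.0 * 4.8
= 19.2 m^2


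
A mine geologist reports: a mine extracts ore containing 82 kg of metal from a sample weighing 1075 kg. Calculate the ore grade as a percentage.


Ore grade = (metal mass / ore mass) * 100
= (82 / 1075) * 100
= 0.07627906977 * 100
= 7.6279%

7.6279%


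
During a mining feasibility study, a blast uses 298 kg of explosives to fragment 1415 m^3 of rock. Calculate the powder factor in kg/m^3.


Powder factor = explosive mass / rock volume
= 298 / 1415
= 0.2106 kg/m^3

0.2106 kg/m^3


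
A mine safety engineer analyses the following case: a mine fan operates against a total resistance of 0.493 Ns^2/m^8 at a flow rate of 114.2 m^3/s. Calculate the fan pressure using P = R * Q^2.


6429.5285 Pa

Compute Q^2:
Q^2 = 114.2^2 = 13041.64
Compute pressure:
P = R * Q^2 = 0.493 * 13041.64
= 6429.5285 Pa


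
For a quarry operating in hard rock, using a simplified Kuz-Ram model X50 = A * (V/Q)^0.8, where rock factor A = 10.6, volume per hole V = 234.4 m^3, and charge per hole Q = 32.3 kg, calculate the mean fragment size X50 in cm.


Compute V/Q:
V/Q = 234.4 / 32.3 = 7.256965944
Raise to the power 0.8:
(V/Q)^0.8 = 7.256965944^0.8 = 4.882070741
Multiply by A:
X50 = 10.6 * 4.882070741
= 51.7499 cm

51.7499 cm


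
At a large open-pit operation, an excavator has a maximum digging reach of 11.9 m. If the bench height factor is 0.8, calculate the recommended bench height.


Bench height = reach * factor
= 11.9 * 0.8
= 9.52 m

9.52 m


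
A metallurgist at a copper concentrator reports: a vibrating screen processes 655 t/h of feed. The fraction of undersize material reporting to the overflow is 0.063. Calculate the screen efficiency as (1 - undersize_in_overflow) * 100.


Screen efficiency = (1 - fraction of undersize in overflow) * 100
= (1 - 0.063) * 100
= 0.937 * 100
= 93.7%

93.7%


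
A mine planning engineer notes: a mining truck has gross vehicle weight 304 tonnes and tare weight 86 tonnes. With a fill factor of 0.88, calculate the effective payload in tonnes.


191.84 tonnes

Maximum payload = gross - tare
= 304 - 86 = 218 tonnes
Effective payload = max payload * fill factor
= 218 * 0.88
= 191.84 tonnes


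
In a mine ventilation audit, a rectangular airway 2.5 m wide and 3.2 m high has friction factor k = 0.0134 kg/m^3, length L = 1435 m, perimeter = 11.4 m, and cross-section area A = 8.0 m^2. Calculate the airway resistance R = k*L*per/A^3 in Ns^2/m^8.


0.4281 Ns^2/m^8

Compute the numerator:
k * L * per = 0.0134 * 1435 * 11.4
= 219.2106
Compute the denominator:
A^3 = 8.0^3 = 512
Resistance:
R = 219.2106 / 512
= 0.4281 Ns^2/m^8


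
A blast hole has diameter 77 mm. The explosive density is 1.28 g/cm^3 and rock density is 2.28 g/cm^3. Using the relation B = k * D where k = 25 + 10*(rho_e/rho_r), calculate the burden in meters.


First, compute k:
rho_e / rho_r = 1.28 / 2.28 = 0.5614035088
k = 25 + 10 * 0.5614035088 = 30.61403509
Then, compute burden:
B = k * D / 1000 = 30.61403509 * 77 / 1000
= 2357.280702 / 1000
= 2.3573 m

2.3573 m


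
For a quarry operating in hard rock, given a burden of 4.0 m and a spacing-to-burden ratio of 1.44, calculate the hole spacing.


Spacing = burden * ratio
= 4.0 * 1.44
= 5.76 m

5.76 m


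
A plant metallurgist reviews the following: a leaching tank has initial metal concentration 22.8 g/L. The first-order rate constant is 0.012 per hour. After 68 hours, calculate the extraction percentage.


55.7803%

Compute the exponent:
-k * t = -0.012 * 68 = -0.816
Remaining concentration:
C = 22.8 * exp(-0.816)
= 22.8 * 0.4421969093
= 10.08208953 g/L
Extracted = 22.8 - 10.08208953 = 12.71791047 g/L
Extraction % = 12.71791047 / 22.8 * 100
= 55.7803%


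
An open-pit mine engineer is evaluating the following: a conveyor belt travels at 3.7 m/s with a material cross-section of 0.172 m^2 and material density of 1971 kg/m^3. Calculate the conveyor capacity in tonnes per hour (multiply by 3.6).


Volumetric flow = speed * area
= 3.7 * 0.172 = 0.6364 m^3/s
Mass flow = volumetric * density
= 0.6364 * 1971 = 1254.3444 kg/s
Convert to t/h: multiply by 3.6
Capacity = 1254.3444 * 3.6
= 4515.6398 t/h

4515.6398 t/h


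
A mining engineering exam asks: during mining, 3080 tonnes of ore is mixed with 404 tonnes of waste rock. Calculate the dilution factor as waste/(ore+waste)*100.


Total material = ore + waste
= 3080 + 404 = 3484 tonnes
Dilution = waste / total * 100
= 404 / 3484 * 100
= 0.1159586682 * 100
= 11.5959%

11.5959%


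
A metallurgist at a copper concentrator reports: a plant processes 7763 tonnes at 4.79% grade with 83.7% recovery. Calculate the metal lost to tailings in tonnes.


60.6112 tonnes

Total metal in feed:
= 7763 * 4.79 / 100 = 371.8477 tonnes
Metal recovered:
= 371.8477 * 83.7 / 100 = 311.2365249 tonnes
Metal lost to tailings:
= 371.8477 - 311.2365249
= 60.6112 tonnes


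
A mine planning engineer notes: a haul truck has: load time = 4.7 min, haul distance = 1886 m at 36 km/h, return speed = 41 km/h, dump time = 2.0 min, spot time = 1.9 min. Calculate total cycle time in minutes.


Convert haul speed to m/min: 36 * 1000/60 = 600 m/min
Haul time = 1886 / 600 = 3.143333333 min
Convert return speed to m/min: 41 * 1000/60 = 683.3333333 m/min
Return time = 1886 / 683.3333333 = 2.76 min
Total cycle time:
= 4.7 + 3.143333333 + 2.0 + 2.76 + 1.9
= 14.5033 min

14.5033 min


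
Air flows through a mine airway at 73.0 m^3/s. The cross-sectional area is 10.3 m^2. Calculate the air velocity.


Velocity = flow rate / cross-sectional area
= 73.0 / 10.3
= 7.0874 m/s

7.0874 m/s


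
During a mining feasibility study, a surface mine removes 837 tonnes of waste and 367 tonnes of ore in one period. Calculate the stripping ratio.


Stripping ratio = waste tonnage / ore tonnage
= 837 / 367
= 2.2807

2.2807


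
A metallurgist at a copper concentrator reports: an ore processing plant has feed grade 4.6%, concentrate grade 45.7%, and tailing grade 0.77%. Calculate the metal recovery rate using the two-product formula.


84.6878%

Using the two-product formula:
R = 100 * c * (f - t) / (f * (c - t))
Numerator = 100 * 45.7 * (4.6 - 0.77)
= 100 * 45.7 * 3.83
= 17503.1
Denominator = 4.6 * (45.7 - 0.77)
= 4.6 * 44.93
= 206.678
R = 17503.1 / 206.678
= 84.6878%


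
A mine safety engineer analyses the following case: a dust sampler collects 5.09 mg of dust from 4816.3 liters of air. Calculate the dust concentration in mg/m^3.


1.0568 mg/m^3

Convert liters to m^3: 1 m^3 = 1000 L
Concentration = mass / volume * 1000
= 5.09 / 4816.3 * 1000
= 0.001056827855 * 1000
= 1.0568 mg/m^3


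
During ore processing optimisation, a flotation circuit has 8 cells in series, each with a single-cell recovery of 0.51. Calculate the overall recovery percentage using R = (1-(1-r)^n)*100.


Complement of single-cell recovery:
1 - r = 1 - 0.51 = 0.49
Raise to power n:
(1 - r)^8 = 0.49^8 = 0.003323293057
Overall recovery:
R = (1 - 0.003323293057) * 100
= 99.6677%

99.6677%


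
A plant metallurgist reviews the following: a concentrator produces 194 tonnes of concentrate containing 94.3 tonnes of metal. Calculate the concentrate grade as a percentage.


48.6082%

Grade = (metal in concentrate / concentrate mass) * 100
= (94.3 / 194) * 100
= 0.4860824742 * 100
= 48.6082%


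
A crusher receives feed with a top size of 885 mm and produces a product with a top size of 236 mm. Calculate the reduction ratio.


3.75

Reduction ratio = feed size / product size
= 885 / 236
= 3.75


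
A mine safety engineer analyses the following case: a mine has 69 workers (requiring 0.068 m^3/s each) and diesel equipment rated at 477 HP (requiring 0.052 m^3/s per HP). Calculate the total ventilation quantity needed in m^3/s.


Airflow for workers:
Q_people = 69 * 0.068 = 4.692 m^3/s
Airflow for diesel equipment:
Q_diesel = 477 * 0.052 = 24.804 m^3/s
Total ventilation:
Q_total = 4.692 + 24.804
= 29.496 m^3/s

29.496 m^3/s


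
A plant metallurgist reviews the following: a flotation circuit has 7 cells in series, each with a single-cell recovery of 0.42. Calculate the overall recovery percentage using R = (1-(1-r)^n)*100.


97.792%

Complement of single-cell recovery:
1 - r = 1 - 0.42 = 0.58
Raise to power n:
(1 - r)^7 = 0.58^7 = 0.02207984168
Overall recovery:
R = (1 - 0.02207984168) * 100
= 97.792%
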